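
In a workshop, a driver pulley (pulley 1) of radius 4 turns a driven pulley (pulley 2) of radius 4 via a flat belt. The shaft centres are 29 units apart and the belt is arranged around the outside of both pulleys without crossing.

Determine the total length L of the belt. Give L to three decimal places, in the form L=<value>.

L=83.133

open belt: β = asin((r2−r1)/C) = asin(0/29) = 0.0000°
wrap1 = π − 2β = 180.0000°
wrap2 = π + 2β = 180.0000°
tangent length = C·cosβ = 29.0000
L = r1·wrap1 + r2·wrap2 + 2·C·cosβ = 4·3.1416 + 4·3.1416 + 2·29.0000 = 83.1327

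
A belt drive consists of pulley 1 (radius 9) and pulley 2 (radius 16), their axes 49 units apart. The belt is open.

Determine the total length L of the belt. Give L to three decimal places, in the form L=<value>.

L=177.542

open belt: β = asin((r2−r1)/C) = asin(7/49) = 8.2132°
wrap1 = π − 2β = 163.5736°
wrap2 = π + 2β = 196.4264°
tangent length = C·cosβ = 48.4974
L = r1·wrap1 + r2·wrap2 + 2·C·cosβ = 9·2.8549 + 16·3.4283 + 2·48.4974 = 177.5415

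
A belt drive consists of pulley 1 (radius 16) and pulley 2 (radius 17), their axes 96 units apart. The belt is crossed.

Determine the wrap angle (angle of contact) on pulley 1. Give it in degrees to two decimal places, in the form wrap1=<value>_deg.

wrap1=220.21_deg

crossed belt: β = asin((r1+r2)/C) = asin(33/96) = 20.1055°
wrap1 = wrap2 = π + 2β = 220.2110°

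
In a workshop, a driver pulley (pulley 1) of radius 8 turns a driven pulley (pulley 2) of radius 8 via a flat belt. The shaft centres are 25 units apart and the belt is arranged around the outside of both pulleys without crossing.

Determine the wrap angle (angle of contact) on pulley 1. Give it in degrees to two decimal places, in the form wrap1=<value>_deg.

open belt: β = asin((r2−r1)/C) = asin(0/25) = 0.0000°
wrap1 = π − 2β = 180.0000°
wrap2 = π + 2β = 180.0000°

wrap1=180.00_deg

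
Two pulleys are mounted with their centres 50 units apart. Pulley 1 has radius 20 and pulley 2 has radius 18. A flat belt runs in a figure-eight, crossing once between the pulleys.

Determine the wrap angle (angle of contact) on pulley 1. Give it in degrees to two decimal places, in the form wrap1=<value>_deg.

wrap1=278.93_deg

crossed belt: β = asin((r1+r2)/C) = asin(38/50) = 49.4642°
wrap1 = wrap2 = π + 2β = 278.9284°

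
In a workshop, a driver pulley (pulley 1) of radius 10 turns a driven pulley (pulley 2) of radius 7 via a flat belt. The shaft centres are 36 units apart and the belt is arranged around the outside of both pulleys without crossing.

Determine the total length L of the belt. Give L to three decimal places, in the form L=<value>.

open belt: β = asin((r2−r1)/C) = asin(-3/36) = -4.7802°
wrap1 = π − 2β = 189.5604°
wrap2 = π + 2β = 170.4396°
tangent length = C·cosβ = 35.8748
L = r1·wrap1 + r2·wrap2 + 2·C·cosβ = 10·3.3085 + 7·2.9747 + 2·35.8748 = 125.6572

L=125.657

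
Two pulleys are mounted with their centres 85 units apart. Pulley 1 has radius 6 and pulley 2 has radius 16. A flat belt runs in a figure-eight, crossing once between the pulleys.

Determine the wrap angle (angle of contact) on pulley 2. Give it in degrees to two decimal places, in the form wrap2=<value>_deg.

crossed belt: β = asin((r1+r2)/C) = asin(22/85) = 15.0003°
wrap1 = wrap2 = π + 2β = 210.0005°

wrap2=210.00_deg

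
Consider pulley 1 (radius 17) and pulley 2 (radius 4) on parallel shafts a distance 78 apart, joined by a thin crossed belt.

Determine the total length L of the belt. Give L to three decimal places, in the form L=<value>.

crossed belt: β = asin((r1+r2)/C) = asin(21/78) = 15.6185°
wrap1 = wrap2 = π + 2β = 211.2370°
tangent length = C·cosβ = 75.1199
L = (r1+r2)·wrap + 2·C·cosβ = 21·3.6868 + 2·75.1199 = 227.6622

L=227.662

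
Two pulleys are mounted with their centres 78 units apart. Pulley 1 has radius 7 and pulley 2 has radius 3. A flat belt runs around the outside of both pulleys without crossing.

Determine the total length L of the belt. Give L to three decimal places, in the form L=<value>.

L=187.621

open belt: β = asin((r2−r1)/C) = asin(-4/78) = -2.9395°
wrap1 = π − 2β = 185.8791°
wrap2 = π + 2β = 174.1209°
tangent length = C·cosβ = 77.8974
L = r1·wrap1 + r2·wrap2 + 2·C·cosβ = 7·3.2442 + 3·3.0390 + 2·77.8974 = 187.6211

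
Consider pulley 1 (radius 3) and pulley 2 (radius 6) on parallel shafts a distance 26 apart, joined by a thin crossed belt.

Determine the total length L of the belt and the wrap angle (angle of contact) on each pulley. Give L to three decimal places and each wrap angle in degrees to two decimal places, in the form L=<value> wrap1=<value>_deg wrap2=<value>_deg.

crossed belt: β = asin((r1+r2)/C) = asin(9/26) = 20.2522°
wrap1 = wrap2 = π + 2β = 220.5045°
tangent length = C·cosβ = 24.3926
L = (r1+r2)·wrap + 2·C·cosβ = 9·3.8485 + 2·24.3926 = 83.4220

L=83.422 wrap1=220.50_deg wrap2=220.50_deg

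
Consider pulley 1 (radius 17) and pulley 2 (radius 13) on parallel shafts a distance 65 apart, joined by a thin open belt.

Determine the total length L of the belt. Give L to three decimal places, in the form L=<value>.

L=224.494

open belt: β = asin((r2−r1)/C) = asin(-4/65) = -3.5281°
wrap1 = π − 2β = 187.0562°
wrap2 = π + 2β = 172.9438°
tangent length = C·cosβ = 64.8768
L = r1·wrap1 + r2·wrap2 + 2·C·cosβ = 17·3.2647 + 13·3.0184 + 2·64.8768 = 224.4940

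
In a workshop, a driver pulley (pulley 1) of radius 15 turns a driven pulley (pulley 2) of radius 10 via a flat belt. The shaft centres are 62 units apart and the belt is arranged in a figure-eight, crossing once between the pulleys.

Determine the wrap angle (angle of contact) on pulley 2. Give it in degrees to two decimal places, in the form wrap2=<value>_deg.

wrap2=227.56_deg

crossed belt: β = asin((r1+r2)/C) = asin(25/62) = 23.7800°
wrap1 = wrap2 = π + 2β = 227.5600°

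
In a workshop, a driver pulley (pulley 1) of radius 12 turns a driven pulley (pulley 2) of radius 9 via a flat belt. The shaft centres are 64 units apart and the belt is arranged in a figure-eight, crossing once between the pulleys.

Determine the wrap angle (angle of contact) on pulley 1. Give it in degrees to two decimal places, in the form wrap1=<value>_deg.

crossed belt: β = asin((r1+r2)/C) = asin(21/64) = 19.1550°
wrap1 = wrap2 = π + 2β = 218.3100°

wrap1=218.31_deg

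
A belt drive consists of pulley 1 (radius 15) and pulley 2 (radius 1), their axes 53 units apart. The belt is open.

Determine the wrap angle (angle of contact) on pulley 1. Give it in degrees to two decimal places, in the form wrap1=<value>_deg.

wrap1=210.63_deg

open belt: β = asin((r2−r1)/C) = asin(-14/53) = -15.3165°
wrap1 = π − 2β = 210.6330°
wrap2 = π + 2β = 149.3670°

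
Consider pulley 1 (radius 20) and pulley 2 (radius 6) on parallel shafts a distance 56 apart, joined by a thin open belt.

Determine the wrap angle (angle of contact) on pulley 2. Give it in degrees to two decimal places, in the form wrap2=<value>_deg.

open belt: β = asin((r2−r1)/C) = asin(-14/56) = -14.4775°
wrap1 = π − 2β = 208.9550°
wrap2 = π + 2β = 151.0450°

wrap2=151.04_deg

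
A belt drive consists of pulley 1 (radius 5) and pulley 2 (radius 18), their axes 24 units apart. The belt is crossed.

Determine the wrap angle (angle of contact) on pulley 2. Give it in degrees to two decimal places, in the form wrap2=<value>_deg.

wrap2=326.80_deg

crossed belt: β = asin((r1+r2)/C) = asin(23/24) = 73.4022°
wrap1 = wrap2 = π + 2β = 326.8043°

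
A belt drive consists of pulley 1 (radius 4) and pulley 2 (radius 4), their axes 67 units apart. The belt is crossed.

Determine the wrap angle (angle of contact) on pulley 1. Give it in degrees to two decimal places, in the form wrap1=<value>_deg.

crossed belt: β = asin((r1+r2)/C) = asin(8/67) = 6.8576°
wrap1 = wrap2 = π + 2β = 193.7153°

wrap1=193.72_deg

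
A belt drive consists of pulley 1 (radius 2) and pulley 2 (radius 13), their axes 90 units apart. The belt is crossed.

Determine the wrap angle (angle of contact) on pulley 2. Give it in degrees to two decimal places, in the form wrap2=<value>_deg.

crossed belt: β = asin((r1+r2)/C) = asin(15/90) = 9.5941°
wrap1 = wrap2 = π + 2β = 199.1881°

wrap2=199.19_deg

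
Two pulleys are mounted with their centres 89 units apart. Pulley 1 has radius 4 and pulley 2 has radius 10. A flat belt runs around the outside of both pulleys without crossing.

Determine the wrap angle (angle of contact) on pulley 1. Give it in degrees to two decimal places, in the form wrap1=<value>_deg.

wrap1=172.27_deg

open belt: β = asin((r2−r1)/C) = asin(6/89) = 3.8656°
wrap1 = π − 2β = 172.2689°
wrap2 = π + 2β = 187.7311°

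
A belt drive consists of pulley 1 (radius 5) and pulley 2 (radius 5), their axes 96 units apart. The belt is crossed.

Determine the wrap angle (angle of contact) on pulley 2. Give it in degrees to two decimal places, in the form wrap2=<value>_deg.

crossed belt: β = asin((r1+r2)/C) = asin(10/96) = 5.9792°
wrap1 = wrap2 = π + 2β = 191.9583°

wrap2=191.96_deg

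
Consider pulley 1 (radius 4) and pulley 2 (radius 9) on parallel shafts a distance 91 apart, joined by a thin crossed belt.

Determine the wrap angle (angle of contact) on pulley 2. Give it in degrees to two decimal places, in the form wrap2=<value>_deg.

wrap2=196.43_deg

crossed belt: β = asin((r1+r2)/C) = asin(13/91) = 8.2132°
wrap1 = wrap2 = π + 2β = 196.4264°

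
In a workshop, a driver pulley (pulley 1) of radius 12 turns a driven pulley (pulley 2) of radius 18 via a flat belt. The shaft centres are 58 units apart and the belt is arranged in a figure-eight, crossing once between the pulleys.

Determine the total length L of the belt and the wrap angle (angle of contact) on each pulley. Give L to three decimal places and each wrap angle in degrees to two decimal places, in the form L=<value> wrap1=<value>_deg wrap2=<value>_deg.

crossed belt: β = asin((r1+r2)/C) = asin(30/58) = 31.1474°
wrap1 = wrap2 = π + 2β = 242.2948°
tangent length = C·cosβ = 49.6387
L = (r1+r2)·wrap + 2·C·cosβ = 30·4.2288 + 2·49.6387 = 226.1426

L=226.143 wrap1=242.29_deg wrap2=242.29_deg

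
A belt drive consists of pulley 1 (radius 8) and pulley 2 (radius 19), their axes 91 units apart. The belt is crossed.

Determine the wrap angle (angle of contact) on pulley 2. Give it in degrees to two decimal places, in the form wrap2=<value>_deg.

crossed belt: β = asin((r1+r2)/C) = asin(27/91) = 17.2597°
wrap1 = wrap2 = π + 2β = 214.5194°

wrap2=214.52_deg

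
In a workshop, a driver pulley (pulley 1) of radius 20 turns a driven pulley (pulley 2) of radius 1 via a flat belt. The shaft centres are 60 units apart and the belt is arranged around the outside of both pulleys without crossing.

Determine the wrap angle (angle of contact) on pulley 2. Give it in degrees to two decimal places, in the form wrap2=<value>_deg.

open belt: β = asin((r2−r1)/C) = asin(-19/60) = -18.4615°
wrap1 = π − 2β = 216.9229°
wrap2 = π + 2β = 143.0771°

wrap2=143.08_deg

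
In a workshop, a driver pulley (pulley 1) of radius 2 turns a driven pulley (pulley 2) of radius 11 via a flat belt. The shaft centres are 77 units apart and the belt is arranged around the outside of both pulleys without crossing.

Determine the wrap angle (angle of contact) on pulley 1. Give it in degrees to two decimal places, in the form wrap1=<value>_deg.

open belt: β = asin((r2−r1)/C) = asin(9/77) = 6.7123°
wrap1 = π − 2β = 166.5755°
wrap2 = π + 2β = 193.4245°

wrap1=166.58_deg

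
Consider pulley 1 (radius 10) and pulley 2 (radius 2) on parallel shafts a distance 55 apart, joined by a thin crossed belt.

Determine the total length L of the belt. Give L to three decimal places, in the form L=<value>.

crossed belt: β = asin((r1+r2)/C) = asin(12/55) = 12.6023°
wrap1 = wrap2 = π + 2β = 205.2045°
tangent length = C·cosβ = 53.6749
L = (r1+r2)·wrap + 2·C·cosβ = 12·3.5815 + 2·53.6749 = 150.3278

L=150.328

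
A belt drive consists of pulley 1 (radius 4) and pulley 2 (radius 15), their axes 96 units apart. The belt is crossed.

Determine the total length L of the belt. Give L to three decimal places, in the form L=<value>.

L=255.463

crossed belt: β = asin((r1+r2)/C) = asin(19/96) = 11.4152°
wrap1 = wrap2 = π + 2β = 202.8303°
tangent length = C·cosβ = 94.1010
L = (r1+r2)·wrap + 2·C·cosβ = 19·3.5401 + 2·94.1010 = 255.4631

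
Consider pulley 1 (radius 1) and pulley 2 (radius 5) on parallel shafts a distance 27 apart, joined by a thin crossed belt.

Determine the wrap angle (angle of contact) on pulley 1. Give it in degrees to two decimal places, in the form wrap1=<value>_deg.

crossed belt: β = asin((r1+r2)/C) = asin(6/27) = 12.8396°
wrap1 = wrap2 = π + 2β = 205.6792°

wrap1=205.68_deg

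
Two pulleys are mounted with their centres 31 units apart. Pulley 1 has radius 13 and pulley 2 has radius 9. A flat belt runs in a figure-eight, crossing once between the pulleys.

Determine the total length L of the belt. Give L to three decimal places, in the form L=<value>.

L=147.513

crossed belt: β = asin((r1+r2)/C) = asin(22/31) = 45.2087°
wrap1 = wrap2 = π + 2β = 270.4174°
tangent length = C·cosβ = 21.8403
L = (r1+r2)·wrap + 2·C·cosβ = 22·4.7197 + 2·21.8403 = 147.5135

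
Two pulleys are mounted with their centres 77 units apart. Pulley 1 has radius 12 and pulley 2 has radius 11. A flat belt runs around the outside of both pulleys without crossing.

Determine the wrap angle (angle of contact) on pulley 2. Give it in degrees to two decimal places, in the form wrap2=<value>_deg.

wrap2=178.51_deg

open belt: β = asin((r2−r1)/C) = asin(-1/77) = -0.7441°
wrap1 = π − 2β = 181.4882°
wrap2 = π + 2β = 178.5118°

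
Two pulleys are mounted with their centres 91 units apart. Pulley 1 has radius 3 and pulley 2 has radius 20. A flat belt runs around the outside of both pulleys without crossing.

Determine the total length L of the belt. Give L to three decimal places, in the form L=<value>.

open belt: β = asin((r2−r1)/C) = asin(17/91) = 10.7669°
wrap1 = π − 2β = 158.4663°
wrap2 = π + 2β = 201.5337°
tangent length = C·cosβ = 89.3980
L = r1·wrap1 + r2·wrap2 + 2·C·cosβ = 3·2.7658 + 20·3.5174 + 2·89.3980 = 257.4418

L=257.442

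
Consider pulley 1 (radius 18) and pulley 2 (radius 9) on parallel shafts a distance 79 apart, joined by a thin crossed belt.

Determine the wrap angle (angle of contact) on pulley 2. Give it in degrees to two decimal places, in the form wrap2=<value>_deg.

crossed belt: β = asin((r1+r2)/C) = asin(27/79) = 19.9849°
wrap1 = wrap2 = π + 2β = 219.9698°

wrap2=219.97_deg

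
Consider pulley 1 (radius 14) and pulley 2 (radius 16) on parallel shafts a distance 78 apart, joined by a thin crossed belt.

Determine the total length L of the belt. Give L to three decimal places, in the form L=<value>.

crossed belt: β = asin((r1+r2)/C) = asin(30/78) = 22.6199°
wrap1 = wrap2 = π + 2β = 225.2397°
tangent length = C·cosβ = 72.0000
L = (r1+r2)·wrap + 2·C·cosβ = 30·3.9312 + 2·72.0000 = 261.9352

L=261.935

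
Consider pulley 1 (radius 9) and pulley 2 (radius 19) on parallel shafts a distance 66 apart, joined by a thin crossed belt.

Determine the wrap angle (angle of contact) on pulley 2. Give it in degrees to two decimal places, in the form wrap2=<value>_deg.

wrap2=230.21_deg

crossed belt: β = asin((r1+r2)/C) = asin(28/66) = 25.1027°
wrap1 = wrap2 = π + 2β = 230.2054°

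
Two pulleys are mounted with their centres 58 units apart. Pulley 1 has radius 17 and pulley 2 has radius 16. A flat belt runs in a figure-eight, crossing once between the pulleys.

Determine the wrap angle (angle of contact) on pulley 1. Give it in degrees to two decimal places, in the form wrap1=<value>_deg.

wrap1=249.36_deg

crossed belt: β = asin((r1+r2)/C) = asin(33/58) = 34.6781°
wrap1 = wrap2 = π + 2β = 249.3562°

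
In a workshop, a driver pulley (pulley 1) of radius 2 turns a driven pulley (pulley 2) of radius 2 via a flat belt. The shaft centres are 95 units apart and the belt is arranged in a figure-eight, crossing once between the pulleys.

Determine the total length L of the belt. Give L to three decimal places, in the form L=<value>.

L=202.735

crossed belt: β = asin((r1+r2)/C) = asin(4/95) = 2.4132°
wrap1 = wrap2 = π + 2β = 184.8263°
tangent length = C·cosβ = 94.9158
L = (r1+r2)·wrap + 2·C·cosβ = 4·3.2258 + 2·94.9158 = 202.7348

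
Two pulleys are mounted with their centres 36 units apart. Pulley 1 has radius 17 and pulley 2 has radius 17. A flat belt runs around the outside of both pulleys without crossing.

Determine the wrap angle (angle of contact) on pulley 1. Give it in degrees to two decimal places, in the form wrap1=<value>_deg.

wrap1=180.00_deg

open belt: β = asin((r2−r1)/C) = asin(0/36) = 0.0000°
wrap1 = π − 2β = 180.0000°
wrap2 = π + 2β = 180.0000°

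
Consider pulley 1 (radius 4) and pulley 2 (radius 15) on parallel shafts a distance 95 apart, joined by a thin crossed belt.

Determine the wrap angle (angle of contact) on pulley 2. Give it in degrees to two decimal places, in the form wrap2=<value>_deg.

wrap2=203.07_deg

crossed belt: β = asin((r1+r2)/C) = asin(19/95) = 11.5370°
wrap1 = wrap2 = π + 2β = 203.0739°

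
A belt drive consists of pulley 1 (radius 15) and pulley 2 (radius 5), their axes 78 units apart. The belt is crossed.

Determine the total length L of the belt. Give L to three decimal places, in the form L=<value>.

L=223.989

crossed belt: β = asin((r1+r2)/C) = asin(20/78) = 14.8572°
wrap1 = wrap2 = π + 2β = 209.7143°
tangent length = C·cosβ = 75.3923
L = (r1+r2)·wrap + 2·C·cosβ = 20·3.6602 + 2·75.3923 = 223.9887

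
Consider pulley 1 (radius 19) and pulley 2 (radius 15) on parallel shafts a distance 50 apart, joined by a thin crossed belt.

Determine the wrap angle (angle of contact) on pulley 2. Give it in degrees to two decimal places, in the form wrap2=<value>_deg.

crossed belt: β = asin((r1+r2)/C) = asin(34/50) = 42.8436°
wrap1 = wrap2 = π + 2β = 265.6873°

wrap2=265.69_deg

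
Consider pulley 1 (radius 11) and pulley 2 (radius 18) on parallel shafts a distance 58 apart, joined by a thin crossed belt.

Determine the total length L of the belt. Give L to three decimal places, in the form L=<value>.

L=221.934

crossed belt: β = asin((r1+r2)/C) = asin(29/58) = 30.0000°
wrap1 = wrap2 = π + 2β = 240.0000°
tangent length = C·cosβ = 50.2295
L = (r1+r2)·wrap + 2·C·cosβ = 29·4.1888 + 2·50.2295 = 221.9339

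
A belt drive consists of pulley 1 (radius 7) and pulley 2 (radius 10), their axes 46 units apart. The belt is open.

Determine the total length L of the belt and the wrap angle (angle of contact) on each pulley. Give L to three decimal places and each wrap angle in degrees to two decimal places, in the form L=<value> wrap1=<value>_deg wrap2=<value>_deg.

L=145.603 wrap1=172.52_deg wrap2=187.48_deg

open belt: β = asin((r2−r1)/C) = asin(3/46) = 3.7393°
wrap1 = π − 2β = 172.5213°
wrap2 = π + 2β = 187.4787°
tangent length = C·cosβ = 45.9021
L = r1·wrap1 + r2·wrap2 + 2·C·cosβ = 7·3.0111 + 10·3.2721 + 2·45.9021 = 145.6028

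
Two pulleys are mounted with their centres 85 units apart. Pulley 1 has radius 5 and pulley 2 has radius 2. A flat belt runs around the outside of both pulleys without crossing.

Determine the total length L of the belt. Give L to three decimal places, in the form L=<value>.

L=192.097

open belt: β = asin((r2−r1)/C) = asin(-3/85) = -2.0226°
wrap1 = π − 2β = 184.0452°
wrap2 = π + 2β = 175.9548°
tangent length = C·cosβ = 84.9470
L = r1·wrap1 + r2·wrap2 + 2·C·cosβ = 5·3.2122 + 2·3.0710 + 2·84.9470 = 192.0970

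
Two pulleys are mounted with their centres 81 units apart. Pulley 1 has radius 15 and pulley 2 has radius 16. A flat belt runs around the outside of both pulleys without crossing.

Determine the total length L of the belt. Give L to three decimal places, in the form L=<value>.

L=259.402

open belt: β = asin((r2−r1)/C) = asin(1/81) = 0.7074°
wrap1 = π − 2β = 178.5853°
wrap2 = π + 2β = 181.4147°
tangent length = C·cosβ = 80.9938
L = r1·wrap1 + r2·wrap2 + 2·C·cosβ = 15·3.1169 + 16·3.1663 + 2·80.9938 = 259.4017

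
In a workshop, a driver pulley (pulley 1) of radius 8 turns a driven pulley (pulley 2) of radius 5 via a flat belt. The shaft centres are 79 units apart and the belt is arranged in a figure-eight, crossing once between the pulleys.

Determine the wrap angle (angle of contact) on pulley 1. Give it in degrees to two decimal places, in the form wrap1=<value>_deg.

crossed belt: β = asin((r1+r2)/C) = asin(13/79) = 9.4715°
wrap1 = wrap2 = π + 2β = 198.9430°

wrap1=198.94_deg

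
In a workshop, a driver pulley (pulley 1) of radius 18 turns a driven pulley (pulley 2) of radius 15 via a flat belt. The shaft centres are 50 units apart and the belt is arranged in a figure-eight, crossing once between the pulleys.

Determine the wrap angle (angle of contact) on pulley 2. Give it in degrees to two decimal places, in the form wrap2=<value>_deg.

crossed belt: β = asin((r1+r2)/C) = asin(33/50) = 41.2999°
wrap1 = wrap2 = π + 2β = 262.5997°

wrap2=262.60_deg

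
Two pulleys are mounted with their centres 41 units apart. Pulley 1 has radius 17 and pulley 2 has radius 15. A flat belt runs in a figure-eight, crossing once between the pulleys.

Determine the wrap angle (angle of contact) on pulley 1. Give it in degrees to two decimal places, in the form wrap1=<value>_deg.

crossed belt: β = asin((r1+r2)/C) = asin(32/41) = 51.3053°
wrap1 = wrap2 = π + 2β = 282.6105°

wrap1=282.61_deg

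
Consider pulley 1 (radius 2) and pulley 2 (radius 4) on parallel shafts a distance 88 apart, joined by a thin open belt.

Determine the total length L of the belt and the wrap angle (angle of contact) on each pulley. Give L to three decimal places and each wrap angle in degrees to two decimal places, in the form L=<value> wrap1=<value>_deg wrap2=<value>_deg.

L=194.895 wrap1=177.40_deg wrap2=182.60_deg

open belt: β = asin((r2−r1)/C) = asin(2/88) = 1.3023°
wrap1 = π − 2β = 177.3954°
wrap2 = π + 2β = 182.6046°
tangent length = C·cosβ = 87.9773
L = r1·wrap1 + r2·wrap2 + 2·C·cosβ = 2·3.0961 + 4·3.1871 + 2·87.9773 = 194.8950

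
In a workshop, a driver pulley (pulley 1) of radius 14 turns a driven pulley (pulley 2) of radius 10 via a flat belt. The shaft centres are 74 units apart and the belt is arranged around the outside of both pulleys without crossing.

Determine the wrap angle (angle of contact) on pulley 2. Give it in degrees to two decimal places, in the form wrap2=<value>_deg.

open belt: β = asin((r2−r1)/C) = asin(-4/74) = -3.0986°
wrap1 = π − 2β = 186.1972°
wrap2 = π + 2β = 173.8028°

wrap2=173.80_deg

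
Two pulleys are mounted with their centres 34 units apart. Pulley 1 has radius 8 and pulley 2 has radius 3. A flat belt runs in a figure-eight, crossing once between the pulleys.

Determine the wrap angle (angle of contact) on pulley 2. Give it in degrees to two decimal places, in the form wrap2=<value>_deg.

crossed belt: β = asin((r1+r2)/C) = asin(11/34) = 18.8765°
wrap1 = wrap2 = π + 2β = 217.7530°

wrap2=217.75_deg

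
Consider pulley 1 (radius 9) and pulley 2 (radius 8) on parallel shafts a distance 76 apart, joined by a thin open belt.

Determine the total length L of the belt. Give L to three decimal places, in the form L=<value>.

open belt: β = asin((r2−r1)/C) = asin(-1/76) = -0.7539°
wrap1 = π − 2β = 181.5078°
wrap2 = π + 2β = 178.4922°
tangent length = C·cosβ = 75.9934
L = r1·wrap1 + r2·wrap2 + 2·C·cosβ = 9·3.1679 + 8·3.1153 + 2·75.9934 = 205.4202

L=205.420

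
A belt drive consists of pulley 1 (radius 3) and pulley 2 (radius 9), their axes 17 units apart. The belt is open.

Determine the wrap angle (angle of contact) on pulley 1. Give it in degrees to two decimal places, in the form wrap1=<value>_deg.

wrap1=138.67_deg

open belt: β = asin((r2−r1)/C) = asin(6/17) = 20.6673°
wrap1 = π − 2β = 138.6654°
wrap2 = π + 2β = 221.3346°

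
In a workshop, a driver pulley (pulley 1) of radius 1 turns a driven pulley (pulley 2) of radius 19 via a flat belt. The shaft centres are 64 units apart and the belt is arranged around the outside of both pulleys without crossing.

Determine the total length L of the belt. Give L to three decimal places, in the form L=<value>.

L=195.929

open belt: β = asin((r2−r1)/C) = asin(18/64) = 16.3348°
wrap1 = π − 2β = 147.3304°
wrap2 = π + 2β = 212.6696°
tangent length = C·cosβ = 61.4166
L = r1·wrap1 + r2·wrap2 + 2·C·cosβ = 1·2.5714 + 19·3.7118 + 2·61.4166 = 195.9285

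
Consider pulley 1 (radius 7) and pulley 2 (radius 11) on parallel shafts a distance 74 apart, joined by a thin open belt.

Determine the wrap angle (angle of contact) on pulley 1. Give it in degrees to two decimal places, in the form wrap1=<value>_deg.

wrap1=173.80_deg

open belt: β = asin((r2−r1)/C) = asin(4/74) = 3.0986°
wrap1 = π − 2β = 173.8028°
wrap2 = π + 2β = 186.1972°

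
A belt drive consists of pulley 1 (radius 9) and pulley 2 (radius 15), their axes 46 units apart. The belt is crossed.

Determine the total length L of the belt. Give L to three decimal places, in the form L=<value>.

L=180.231

crossed belt: β = asin((r1+r2)/C) = asin(24/46) = 31.4490°
wrap1 = wrap2 = π + 2β = 242.8980°
tangent length = C·cosβ = 39.2428
L = (r1+r2)·wrap + 2·C·cosβ = 24·4.2394 + 2·39.2428 = 180.2305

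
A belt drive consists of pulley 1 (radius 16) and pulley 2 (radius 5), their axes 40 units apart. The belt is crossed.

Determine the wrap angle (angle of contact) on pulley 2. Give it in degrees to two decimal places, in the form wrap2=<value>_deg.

crossed belt: β = asin((r1+r2)/C) = asin(21/40) = 31.6682°
wrap1 = wrap2 = π + 2β = 243.3365°

wrap2=243.34_deg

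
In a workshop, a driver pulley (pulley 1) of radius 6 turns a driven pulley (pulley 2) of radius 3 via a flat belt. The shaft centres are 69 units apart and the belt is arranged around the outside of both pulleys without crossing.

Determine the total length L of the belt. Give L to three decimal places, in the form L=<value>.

L=166.405

open belt: β = asin((r2−r1)/C) = asin(-3/69) = -2.4919°
wrap1 = π − 2β = 184.9838°
wrap2 = π + 2β = 175.0162°
tangent length = C·cosβ = 68.9348
L = r1·wrap1 + r2·wrap2 + 2·C·cosβ = 6·3.2286 + 3·3.0546 + 2·68.9348 = 166.4048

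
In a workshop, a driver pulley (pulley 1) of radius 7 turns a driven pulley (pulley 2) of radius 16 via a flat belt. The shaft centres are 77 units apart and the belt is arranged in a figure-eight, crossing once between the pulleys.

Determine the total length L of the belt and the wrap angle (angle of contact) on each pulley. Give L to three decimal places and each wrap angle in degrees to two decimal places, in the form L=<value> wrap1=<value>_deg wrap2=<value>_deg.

crossed belt: β = asin((r1+r2)/C) = asin(23/77) = 17.3796°
wrap1 = wrap2 = π + 2β = 214.7592°
tangent length = C·cosβ = 73.4847
L = (r1+r2)·wrap + 2·C·cosβ = 23·3.7483 + 2·73.4847 = 233.1793

L=233.179 wrap1=214.76_deg wrap2=214.76_deg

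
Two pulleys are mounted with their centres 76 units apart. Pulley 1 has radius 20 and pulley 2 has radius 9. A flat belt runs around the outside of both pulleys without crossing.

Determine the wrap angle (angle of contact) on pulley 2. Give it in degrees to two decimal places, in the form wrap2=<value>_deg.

open belt: β = asin((r2−r1)/C) = asin(-11/76) = -8.3220°
wrap1 = π − 2β = 196.6441°
wrap2 = π + 2β = 163.3559°

wrap2=163.36_deg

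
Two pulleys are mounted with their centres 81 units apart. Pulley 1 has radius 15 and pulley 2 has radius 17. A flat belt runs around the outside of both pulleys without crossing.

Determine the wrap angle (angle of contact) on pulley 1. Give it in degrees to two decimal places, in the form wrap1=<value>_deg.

open belt: β = asin((r2−r1)/C) = asin(2/81) = 1.4149°
wrap1 = π − 2β = 177.1703°
wrap2 = π + 2β = 182.8297°

wrap1=177.17_deg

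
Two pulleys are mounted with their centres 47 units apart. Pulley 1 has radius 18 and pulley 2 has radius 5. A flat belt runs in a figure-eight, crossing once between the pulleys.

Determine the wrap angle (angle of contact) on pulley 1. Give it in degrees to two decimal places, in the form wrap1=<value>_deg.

crossed belt: β = asin((r1+r2)/C) = asin(23/47) = 29.2986°
wrap1 = wrap2 = π + 2β = 238.5973°

wrap1=238.60_deg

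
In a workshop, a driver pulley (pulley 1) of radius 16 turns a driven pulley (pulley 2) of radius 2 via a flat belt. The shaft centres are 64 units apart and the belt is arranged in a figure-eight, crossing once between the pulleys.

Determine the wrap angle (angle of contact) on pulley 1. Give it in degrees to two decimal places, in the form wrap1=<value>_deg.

wrap1=212.67_deg

crossed belt: β = asin((r1+r2)/C) = asin(18/64) = 16.3348°
wrap1 = wrap2 = π + 2β = 212.6696°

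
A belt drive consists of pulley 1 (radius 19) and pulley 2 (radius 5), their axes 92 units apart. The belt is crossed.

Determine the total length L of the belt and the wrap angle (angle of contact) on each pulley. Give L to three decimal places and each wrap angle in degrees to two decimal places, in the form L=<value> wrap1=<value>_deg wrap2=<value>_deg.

crossed belt: β = asin((r1+r2)/C) = asin(24/92) = 15.1217°
wrap1 = wrap2 = π + 2β = 210.2433°
tangent length = C·cosβ = 88.8144
L = (r1+r2)·wrap + 2·C·cosβ = 24·3.6694 + 2·88.8144 = 265.6953

L=265.695 wrap1=210.24_deg wrap2=210.24_deg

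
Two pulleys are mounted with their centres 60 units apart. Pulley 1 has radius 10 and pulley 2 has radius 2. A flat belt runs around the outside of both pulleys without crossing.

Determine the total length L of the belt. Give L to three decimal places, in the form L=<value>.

open belt: β = asin((r2−r1)/C) = asin(-8/60) = -7.6623°
wrap1 = π − 2β = 195.3245°
wrap2 = π + 2β = 164.6755°
tangent length = C·cosβ = 59.4643
L = r1·wrap1 + r2·wrap2 + 2·C·cosβ = 10·3.4091 + 2·2.8741 + 2·59.4643 = 158.7674

L=158.767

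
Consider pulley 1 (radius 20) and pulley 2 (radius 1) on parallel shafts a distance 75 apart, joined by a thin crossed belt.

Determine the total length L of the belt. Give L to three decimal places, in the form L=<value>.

crossed belt: β = asin((r1+r2)/C) = asin(21/75) = 16.2602°
wrap1 = wrap2 = π + 2β = 212.5204°
tangent length = C·cosβ = 72.0000
L = (r1+r2)·wrap + 2·C·cosβ = 21·3.7092 + 2·72.0000 = 221.8928

L=221.893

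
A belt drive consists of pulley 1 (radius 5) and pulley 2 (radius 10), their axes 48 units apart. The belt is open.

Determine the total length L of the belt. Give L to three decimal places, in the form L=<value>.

L=143.645

open belt: β = asin((r2−r1)/C) = asin(5/48) = 5.9792°
wrap1 = π − 2β = 168.0417°
wrap2 = π + 2β = 191.9583°
tangent length = C·cosβ = 47.7389
L = r1·wrap1 + r2·wrap2 + 2·C·cosβ = 5·2.9329 + 10·3.3503 + 2·47.7389 = 143.6452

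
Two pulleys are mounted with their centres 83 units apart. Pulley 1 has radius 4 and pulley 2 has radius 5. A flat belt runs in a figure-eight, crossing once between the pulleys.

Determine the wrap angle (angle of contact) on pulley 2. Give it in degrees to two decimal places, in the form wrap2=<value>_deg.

crossed belt: β = asin((r1+r2)/C) = asin(9/83) = 6.2250°
wrap1 = wrap2 = π + 2β = 192.4501°

wrap2=192.45_deg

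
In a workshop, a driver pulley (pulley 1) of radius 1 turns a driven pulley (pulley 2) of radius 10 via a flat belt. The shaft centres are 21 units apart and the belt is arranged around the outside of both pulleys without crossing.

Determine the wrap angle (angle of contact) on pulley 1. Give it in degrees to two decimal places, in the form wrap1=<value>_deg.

open belt: β = asin((r2−r1)/C) = asin(9/21) = 25.3769°
wrap1 = π − 2β = 129.2461°
wrap2 = π + 2β = 230.7539°

wrap1=129.25_deg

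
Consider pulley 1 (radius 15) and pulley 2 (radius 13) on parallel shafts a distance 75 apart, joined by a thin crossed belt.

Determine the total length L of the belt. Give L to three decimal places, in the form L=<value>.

L=248.545

crossed belt: β = asin((r1+r2)/C) = asin(28/75) = 21.9213°
wrap1 = wrap2 = π + 2β = 223.8427°
tangent length = C·cosβ = 69.5773
L = (r1+r2)·wrap + 2·C·cosβ = 28·3.9068 + 2·69.5773 = 248.5448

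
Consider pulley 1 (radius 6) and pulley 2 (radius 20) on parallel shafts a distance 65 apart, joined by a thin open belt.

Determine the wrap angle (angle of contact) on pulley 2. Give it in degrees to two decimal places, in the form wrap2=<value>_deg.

open belt: β = asin((r2−r1)/C) = asin(14/65) = 12.4381°
wrap1 = π − 2β = 155.1238°
wrap2 = π + 2β = 204.8762°

wrap2=204.88_deg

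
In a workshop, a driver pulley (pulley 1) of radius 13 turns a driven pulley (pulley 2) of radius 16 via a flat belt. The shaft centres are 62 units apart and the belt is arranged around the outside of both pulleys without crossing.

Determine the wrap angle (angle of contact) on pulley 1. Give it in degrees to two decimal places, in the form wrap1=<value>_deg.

wrap1=174.45_deg

open belt: β = asin((r2−r1)/C) = asin(3/62) = 2.7735°
wrap1 = π − 2β = 174.4531°
wrap2 = π + 2β = 185.5469°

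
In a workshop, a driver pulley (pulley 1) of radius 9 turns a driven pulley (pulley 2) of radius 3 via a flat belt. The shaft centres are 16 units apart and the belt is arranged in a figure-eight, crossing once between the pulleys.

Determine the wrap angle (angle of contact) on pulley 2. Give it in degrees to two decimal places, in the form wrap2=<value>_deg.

crossed belt: β = asin((r1+r2)/C) = asin(12/16) = 48.5904°
wrap1 = wrap2 = π + 2β = 277.1808°

wrap2=277.18_deg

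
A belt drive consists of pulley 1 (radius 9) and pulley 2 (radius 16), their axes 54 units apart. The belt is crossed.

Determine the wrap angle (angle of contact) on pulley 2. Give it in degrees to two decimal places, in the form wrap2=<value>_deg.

crossed belt: β = asin((r1+r2)/C) = asin(25/54) = 27.5785°
wrap1 = wrap2 = π + 2β = 235.1569°

wrap2=235.16_deg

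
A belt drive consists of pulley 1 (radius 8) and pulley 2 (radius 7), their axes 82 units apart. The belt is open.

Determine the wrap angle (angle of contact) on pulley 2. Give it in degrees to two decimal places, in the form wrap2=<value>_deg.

open belt: β = asin((r2−r1)/C) = asin(-1/82) = -0.6987°
wrap1 = π − 2β = 181.3975°
wrap2 = π + 2β = 178.6025°

wrap2=178.60_deg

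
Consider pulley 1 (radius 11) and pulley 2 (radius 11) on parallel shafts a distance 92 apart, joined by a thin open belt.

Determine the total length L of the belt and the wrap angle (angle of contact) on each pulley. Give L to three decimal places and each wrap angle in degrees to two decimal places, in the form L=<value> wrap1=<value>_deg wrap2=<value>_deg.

open belt: β = asin((r2−r1)/C) = asin(0/92) = 0.0000°
wrap1 = π − 2β = 180.0000°
wrap2 = π + 2β = 180.0000°
tangent length = C·cosβ = 92.0000
L = r1·wrap1 + r2·wrap2 + 2·C·cosβ = 11·3.1416 + 11·3.1416 + 2·92.0000 = 253.1150

L=253.115 wrap1=180.00_deg wrap2=180.00_deg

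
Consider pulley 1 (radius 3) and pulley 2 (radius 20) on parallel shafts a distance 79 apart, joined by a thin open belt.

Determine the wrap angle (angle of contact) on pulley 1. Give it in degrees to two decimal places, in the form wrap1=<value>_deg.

wrap1=155.15_deg

open belt: β = asin((r2−r1)/C) = asin(17/79) = 12.4267°
wrap1 = π − 2β = 155.1467°
wrap2 = π + 2β = 204.8533°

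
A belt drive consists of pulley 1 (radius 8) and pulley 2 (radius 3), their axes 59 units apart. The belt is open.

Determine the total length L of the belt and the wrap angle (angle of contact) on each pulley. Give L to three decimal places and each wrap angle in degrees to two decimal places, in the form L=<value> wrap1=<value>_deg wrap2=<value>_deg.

open belt: β = asin((r2−r1)/C) = asin(-5/59) = -4.8614°
wrap1 = π − 2β = 189.7228°
wrap2 = π + 2β = 170.2772°
tangent length = C·cosβ = 58.7878
L = r1·wrap1 + r2·wrap2 + 2·C·cosβ = 8·3.3113 + 3·2.9719 + 2·58.7878 = 152.9815

L=152.982 wrap1=189.72_deg wrap2=170.28_deg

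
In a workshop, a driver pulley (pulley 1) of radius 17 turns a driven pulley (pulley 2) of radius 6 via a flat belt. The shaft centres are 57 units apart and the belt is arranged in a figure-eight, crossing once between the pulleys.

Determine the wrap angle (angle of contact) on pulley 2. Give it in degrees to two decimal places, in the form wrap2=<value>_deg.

wrap2=227.60_deg

crossed belt: β = asin((r1+r2)/C) = asin(23/57) = 23.7977°
wrap1 = wrap2 = π + 2β = 227.5954°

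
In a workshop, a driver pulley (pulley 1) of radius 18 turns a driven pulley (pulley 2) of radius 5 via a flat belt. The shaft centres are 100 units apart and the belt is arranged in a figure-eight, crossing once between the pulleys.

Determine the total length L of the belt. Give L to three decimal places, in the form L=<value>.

crossed belt: β = asin((r1+r2)/C) = asin(23/100) = 13.2971°
wrap1 = wrap2 = π + 2β = 206.5941°
tangent length = C·cosβ = 97.3191
L = (r1+r2)·wrap + 2·C·cosβ = 23·3.6057 + 2·97.3191 = 277.5703

L=277.570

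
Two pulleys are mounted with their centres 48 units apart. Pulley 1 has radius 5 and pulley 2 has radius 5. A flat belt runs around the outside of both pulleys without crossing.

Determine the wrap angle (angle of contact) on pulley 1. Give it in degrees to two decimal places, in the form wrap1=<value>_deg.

open belt: β = asin((r2−r1)/C) = asin(0/48) = 0.0000°
wrap1 = π − 2β = 180.0000°
wrap2 = π + 2β = 180.0000°

wrap1=180.00_deg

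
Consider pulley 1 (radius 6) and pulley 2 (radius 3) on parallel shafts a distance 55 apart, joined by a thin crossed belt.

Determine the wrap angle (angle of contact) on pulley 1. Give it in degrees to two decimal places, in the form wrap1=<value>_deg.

crossed belt: β = asin((r1+r2)/C) = asin(9/55) = 9.4180°
wrap1 = wrap2 = π + 2β = 198.8361°

wrap1=198.84_deg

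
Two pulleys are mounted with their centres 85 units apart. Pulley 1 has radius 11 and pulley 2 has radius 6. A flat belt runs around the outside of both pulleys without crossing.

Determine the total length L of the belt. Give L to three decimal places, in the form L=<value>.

L=223.701

open belt: β = asin((r2−r1)/C) = asin(-5/85) = -3.3723°
wrap1 = π − 2β = 186.7446°
wrap2 = π + 2β = 173.2554°
tangent length = C·cosβ = 84.8528
L = r1·wrap1 + r2·wrap2 + 2·C·cosβ = 11·3.2593 + 6·3.0239 + 2·84.8528 = 223.7013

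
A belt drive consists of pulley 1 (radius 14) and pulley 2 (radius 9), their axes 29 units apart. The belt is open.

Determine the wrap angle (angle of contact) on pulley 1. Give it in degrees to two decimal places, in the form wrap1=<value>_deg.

wrap1=199.86_deg

open belt: β = asin((r2−r1)/C) = asin(-5/29) = -9.9282°
wrap1 = π − 2β = 199.8564°
wrap2 = π + 2β = 160.1436°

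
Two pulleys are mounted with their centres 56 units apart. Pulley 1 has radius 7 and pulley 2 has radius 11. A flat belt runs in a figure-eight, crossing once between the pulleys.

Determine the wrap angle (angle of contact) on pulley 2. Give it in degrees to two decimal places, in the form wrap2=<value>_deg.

crossed belt: β = asin((r1+r2)/C) = asin(18/56) = 18.7493°
wrap1 = wrap2 = π + 2β = 217.4987°

wrap2=217.50_deg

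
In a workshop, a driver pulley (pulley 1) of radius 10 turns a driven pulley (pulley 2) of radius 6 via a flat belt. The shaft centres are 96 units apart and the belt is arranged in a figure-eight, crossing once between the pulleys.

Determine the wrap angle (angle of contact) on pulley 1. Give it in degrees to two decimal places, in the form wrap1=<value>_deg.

crossed belt: β = asin((r1+r2)/C) = asin(16/96) = 9.5941°
wrap1 = wrap2 = π + 2β = 199.1881°

wrap1=199.19_deg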